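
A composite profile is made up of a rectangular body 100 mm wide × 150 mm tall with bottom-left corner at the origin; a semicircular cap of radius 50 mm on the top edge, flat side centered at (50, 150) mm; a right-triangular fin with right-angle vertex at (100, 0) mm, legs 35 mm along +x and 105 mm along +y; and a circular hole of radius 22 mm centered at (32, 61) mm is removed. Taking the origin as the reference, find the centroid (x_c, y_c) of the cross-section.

rectangular body: A = 100 × 150 = 15000.00, centroid at (50.00, 75.00).
semicircular top: A = ½π·50² = 3926.99, centroid at (50.00, 171.22).
triangular fin: A = ½·35·105 = 1837.50, centroid at (111.67, 35.00).
hole: A = −π·22² = -1520.53, centroid at (32.00, 61.00).
ΣA = 19243.96 mm², ΣAx_c = 1102880.05 mm³, ΣAy_c = 1768942.07 mm³.
x_c = 1102880.05/19243.96 = 57.31 mm; y_c = 1768942.07/19243.96 = 91.92 mm.

x_c = 57.31 mm, y_c = 91.92 mm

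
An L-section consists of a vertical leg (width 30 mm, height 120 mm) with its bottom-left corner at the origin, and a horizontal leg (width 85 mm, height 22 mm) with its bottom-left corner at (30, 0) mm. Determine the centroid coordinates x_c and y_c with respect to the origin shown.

vertical leg: A = 30 × 120 = 3600.00, centroid at (15.00, 60.00).
horizontal leg: A = 85 × 22 = 1870.00, centroid at (72.50, 11.00).
ΣA = 5470.00 mm²
ΣAx_c = (3600.00)(15.00) + (1870.00)(72.50) = 189575.00 mm³
ΣAy_c = (3600.00)(60.00) + (1870.00)(11.00) = 236570.00 mm³
x_c = 189575.00 / 5470.00 = 34.66 mm
y_c = 236570.00 / 5470.00 = 43.25 mm

x_c = 34.66 mm, y_c = 43.25 mm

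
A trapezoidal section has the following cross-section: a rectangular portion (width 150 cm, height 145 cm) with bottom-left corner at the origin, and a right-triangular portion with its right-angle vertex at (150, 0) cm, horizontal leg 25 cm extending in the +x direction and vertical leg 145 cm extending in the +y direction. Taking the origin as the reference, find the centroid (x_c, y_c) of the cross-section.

Part | A | x̄ᵢ | ȳᵢ | A·x̄ᵢ | A·ȳᵢ
rectangular portion | 21750.00 | 75.00 | 72.50 | 1631250.00 | 1576875.00
triangular portion | 1812.50 | 158.33 | 48.33 | 286979.17 | 87604.17
Σ | 23562.50 |  |  | 1918229.17 | 1664479.17
x_c = 1918229.17 / 23562.50 = 81.41 cm
y_c = 1664479.17 / 23562.50 = 70.64 cm

x_c = 81.41 cm, y_c = 70.64 cm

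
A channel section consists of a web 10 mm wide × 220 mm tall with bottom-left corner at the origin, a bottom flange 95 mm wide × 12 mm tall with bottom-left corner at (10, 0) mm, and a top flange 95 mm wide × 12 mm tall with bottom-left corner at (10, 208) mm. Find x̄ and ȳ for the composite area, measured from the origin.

x̄ = 31.72 mm, ȳ = 110.00 mm

web: A = 10 × 220 = 2200.00, centroid at (5.00, 110.00).
bottom flange: A = 95 × 12 = 1140.00, centroid at (57.50, 6.00).
top flange: A = 95 × 12 = 1140.00, centroid at (57.50, 214.00).
ΣA = 4480.00 mm², ΣAx̄ = 142100.00 mm³, ΣAȳ = 492800.00 mm³.
x̄ = 142100.00/4480.00 = 31.72 mm; ȳ = 492800.00/4480.00 = 110.00 mm.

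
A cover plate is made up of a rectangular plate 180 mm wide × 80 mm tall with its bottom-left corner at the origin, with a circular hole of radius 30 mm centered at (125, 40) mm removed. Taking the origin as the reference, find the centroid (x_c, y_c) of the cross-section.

plate: A = 180 × 80 = 14400.00, centroid at (90.00, 40.00).
hole: A = −π·30² = -2827.43, centroid at (125.00, 40.00).
ΣA = 11572.57 mm², ΣAx_c = 942570.83 mm³, ΣAy_c = 462902.66 mm³.
x_c = 942570.83/11572.57 = 81.45 mm; y_c = 462902.66/11572.57 = 40.00 mm.

x_c = 81.45 mm, y_c = 40.00 mm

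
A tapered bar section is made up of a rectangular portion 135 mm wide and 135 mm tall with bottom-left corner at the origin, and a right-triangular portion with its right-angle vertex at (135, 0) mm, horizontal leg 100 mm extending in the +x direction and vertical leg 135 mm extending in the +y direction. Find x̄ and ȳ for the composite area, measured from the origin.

x̄ = 94.75 mm, ȳ = 61.42 mm

rectangular portion: A = 135 × 135 = 18225.00, centroid at (67.50, 67.50).
triangular portion: A = ½·100·135 = 6750.00, centroid at (168.33, 45.00).
ΣA = 24975.00 mm²
ΣAx̄ = (18225.00)(67.50) + (6750.00)(168.33) = 2366437.50 mm³
ΣAȳ = (18225.00)(67.50) + (6750.00)(45.00) = 1533937.50 mm³
x̄ = 2366437.50 / 24975.00 = 94.75 mm
ȳ = 1533937.50 / 24975.00 = 61.42 mm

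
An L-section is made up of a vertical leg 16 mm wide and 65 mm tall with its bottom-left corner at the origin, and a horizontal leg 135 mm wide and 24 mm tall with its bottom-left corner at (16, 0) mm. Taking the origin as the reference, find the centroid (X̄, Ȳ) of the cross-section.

X̄ = 65.15 mm, Ȳ = 16.98 mm

Part | A | x̄ᵢ | ȳᵢ | A·x̄ᵢ | A·ȳᵢ
vertical leg | 1040.00 | 8.00 | 32.50 | 8320.00 | 33800.00
horizontal leg | 3240.00 | 83.50 | 12.00 | 270540.00 | 38880.00
Σ | 4280.00 |  |  | 278860.00 | 72680.00
X̄ = 278860.00 / 4280.00 = 65.15 mm
Ȳ = 72680.00 / 4280.00 = 16.98 mm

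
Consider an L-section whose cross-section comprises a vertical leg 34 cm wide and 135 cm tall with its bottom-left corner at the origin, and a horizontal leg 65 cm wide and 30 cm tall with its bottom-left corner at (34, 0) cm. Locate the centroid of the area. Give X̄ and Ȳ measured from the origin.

X̄ = 31.76 cm, Ȳ = 51.85 cm

Part | A | x̄ᵢ | ȳᵢ | A·x̄ᵢ | A·ȳᵢ
vertical leg | 4590.00 | 17.00 | 67.50 | 78030.00 | 309825.00
horizontal leg | 1950.00 | 66.50 | 15.00 | 129675.00 | 29250.00
Σ | 6540.00 |  |  | 207705.00 | 339075.00
X̄ = 207705.00 / 6540.00 = 31.76 cm
Ȳ = 339075.00 / 6540.00 = 51.85 cm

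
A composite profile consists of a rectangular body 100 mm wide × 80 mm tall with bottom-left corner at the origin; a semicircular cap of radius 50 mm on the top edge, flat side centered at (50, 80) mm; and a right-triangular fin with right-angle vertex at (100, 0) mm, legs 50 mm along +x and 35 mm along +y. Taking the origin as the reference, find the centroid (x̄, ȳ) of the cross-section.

Part | A | x̄ᵢ | ȳᵢ | A·x̄ᵢ | A·ȳᵢ
rectangular body | 8000.00 | 50.00 | 40.00 | 400000.00 | 320000.00
semicircular top | 3926.99 | 50.00 | 101.22 | 196349.54 | 397492.60
triangular fin | 875.00 | 116.67 | 11.67 | 102083.33 | 10208.33
Σ | 12801.99 |  |  | 698432.87 | 727700.93
x̄ = 698432.87 / 12801.99 = 54.56 mm
ȳ = 727700.93 / 12801.99 = 56.84 mm

x̄ = 54.56 mm, ȳ = 56.84 mm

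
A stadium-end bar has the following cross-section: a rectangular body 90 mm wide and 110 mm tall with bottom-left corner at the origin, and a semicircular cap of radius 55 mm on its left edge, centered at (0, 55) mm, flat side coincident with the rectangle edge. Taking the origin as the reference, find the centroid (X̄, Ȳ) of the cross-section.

X̄ = 22.84 mm, Ȳ = 55.00 mm

Part | A | x̄ᵢ | ȳᵢ | A·x̄ᵢ | A·ȳᵢ
rectangular body | 9900.00 | 45.00 | 55.00 | 445500.00 | 544500.00
semicircular end | 4751.66 | -23.34 | 55.00 | -110916.67 | 261341.24
Σ | 14651.66 |  |  | 334583.33 | 805841.24
X̄ = 334583.33 / 14651.66 = 22.84 mm
Ȳ = 805841.24 / 14651.66 = 55.00 mm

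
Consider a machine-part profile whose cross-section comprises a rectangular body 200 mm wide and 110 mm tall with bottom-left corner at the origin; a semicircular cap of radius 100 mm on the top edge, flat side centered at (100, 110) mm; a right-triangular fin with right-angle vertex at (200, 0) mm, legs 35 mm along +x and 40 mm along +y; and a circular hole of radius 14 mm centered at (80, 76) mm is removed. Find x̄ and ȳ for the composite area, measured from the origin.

x̄ = 102.39 mm, ȳ = 94.39 mm

rectangular body: A = 200 × 110 = 22000.00, centroid at (100.00, 55.00).
semicircular top: A = ½π·100² = 15707.96, centroid at (100.00, 152.44).
triangular fin: A = ½·35·40 = 700.00, centroid at (211.67, 13.33).
hole: A = −π·14² = -615.75, centroid at (80.00, 76.00).
ΣA = 37792.21 mm²
ΣAx̄ = (22000.00)(100.00) + (15707.96)(100.00) + (700.00)(211.67) + (-615.75)(80.00) = 3869702.82 mm³
ΣAȳ = (22000.00)(55.00) + (15707.96)(152.44) + (700.00)(13.33) + (-615.75)(76.00) = 3567078.80 mm³
x̄ = 3869702.82 / 37792.21 = 102.39 mm
ȳ = 3567078.80 / 37792.21 = 94.39 mm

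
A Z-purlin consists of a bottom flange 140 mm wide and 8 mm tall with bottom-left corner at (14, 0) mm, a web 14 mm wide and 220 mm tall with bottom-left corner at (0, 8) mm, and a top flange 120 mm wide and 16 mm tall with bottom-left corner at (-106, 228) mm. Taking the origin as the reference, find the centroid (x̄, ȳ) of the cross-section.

x̄ = 4.46 mm, ȳ = 134.16 mm

Part | A | x̄ᵢ | ȳᵢ | A·x̄ᵢ | A·ȳᵢ
bottom flange | 1120.00 | 84.00 | 4.00 | 94080.00 | 4480.00
web | 3080.00 | 7.00 | 118.00 | 21560.00 | 363440.00
top flange | 1920.00 | -46.00 | 236.00 | -88320.00 | 453120.00
Σ | 6120.00 |  |  | 27320.00 | 821040.00
x̄ = 27320.00 / 6120.00 = 4.46 mm
ȳ = 821040.00 / 6120.00 = 134.16 mm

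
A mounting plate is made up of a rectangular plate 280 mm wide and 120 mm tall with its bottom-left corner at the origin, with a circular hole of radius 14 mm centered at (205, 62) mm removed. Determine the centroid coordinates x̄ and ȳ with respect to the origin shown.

x̄ = 138.79 mm, ȳ = 59.96 mm

plate: A = 280 × 120 = 33600.00, centroid at (140.00, 60.00).
hole: A = −π·14² = -615.75, centroid at (205.00, 62.00).
ΣA = 32984.25 mm², ΣAx̄ = 4577770.81 mm³, ΣAȳ = 1977823.37 mm³.
x̄ = 4577770.81/32984.25 = 138.79 mm; ȳ = 1977823.37/32984.25 = 59.96 mm.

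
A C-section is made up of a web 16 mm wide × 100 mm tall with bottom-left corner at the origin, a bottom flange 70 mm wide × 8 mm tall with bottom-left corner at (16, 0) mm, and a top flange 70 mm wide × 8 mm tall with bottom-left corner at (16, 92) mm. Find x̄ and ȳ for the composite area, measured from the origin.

Part | A | x̄ᵢ | ȳᵢ | A·x̄ᵢ | A·ȳᵢ
web | 1600.00 | 8.00 | 50.00 | 12800.00 | 80000.00
bottom flange | 560.00 | 51.00 | 4.00 | 28560.00 | 2240.00
top flange | 560.00 | 51.00 | 96.00 | 28560.00 | 53760.00
Σ | 2720.00 |  |  | 69920.00 | 136000.00
x̄ = 69920.00 / 2720.00 = 25.71 mm
ȳ = 136000.00 / 2720.00 = 50.00 mm

x̄ = 25.71 mm, ȳ = 50.00 mm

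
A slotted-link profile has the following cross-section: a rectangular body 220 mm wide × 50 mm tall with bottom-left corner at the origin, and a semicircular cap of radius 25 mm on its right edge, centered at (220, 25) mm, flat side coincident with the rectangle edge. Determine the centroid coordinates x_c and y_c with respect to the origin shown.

rectangular body: A = 220 × 50 = 11000.00, centroid at (110.00, 25.00).
semicircular end: A = ½π·25² = 981.75, centroid at (230.61, 25.00).
ΣA = 11981.75 mm²
ΣAx_c = (11000.00)(110.00) + (981.75)(230.61) = 1436401.16 mm³
ΣAy_c = (11000.00)(25.00) + (981.75)(25.00) = 299543.69 mm³
x_c = 1436401.16 / 11981.75 = 119.88 mm
y_c = 299543.69 / 11981.75 = 25.00 mm

x_c = 119.88 mm, y_c = 25.00 mm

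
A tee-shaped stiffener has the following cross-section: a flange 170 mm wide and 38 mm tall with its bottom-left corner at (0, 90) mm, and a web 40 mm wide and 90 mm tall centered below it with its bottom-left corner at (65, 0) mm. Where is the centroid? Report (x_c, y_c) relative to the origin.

web: A = 40 × 90 = 3600.00, centroid at (85.00, 45.00).
flange: A = 170 × 38 = 6460.00, centroid at (85.00, 109.00).
ΣA = 10060.00 mm², ΣAx_c = 855100.00 mm³, ΣAy_c = 866140.00 mm³.
x_c = 855100.00/10060.00 = 85.00 mm; y_c = 866140.00/10060.00 = 86.10 mm.

x_c = 85.00 mm, y_c = 86.10 mm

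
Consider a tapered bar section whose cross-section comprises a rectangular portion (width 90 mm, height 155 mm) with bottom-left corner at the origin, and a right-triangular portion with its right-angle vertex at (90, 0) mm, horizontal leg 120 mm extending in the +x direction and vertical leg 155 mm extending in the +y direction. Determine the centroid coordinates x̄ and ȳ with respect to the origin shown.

x̄ = 79.00 mm, ȳ = 67.17 mm

Part | A | x̄ᵢ | ȳᵢ | A·x̄ᵢ | A·ȳᵢ
rectangular portion | 13950.00 | 45.00 | 77.50 | 627750.00 | 1081125.00
triangular portion | 9300.00 | 130.00 | 51.67 | 1209000.00 | 480500.00
Σ | 23250.00 |  |  | 1836750.00 | 1561625.00
x̄ = 1836750.00 / 23250.00 = 79.00 mm
ȳ = 1561625.00 / 23250.00 = 67.17 mm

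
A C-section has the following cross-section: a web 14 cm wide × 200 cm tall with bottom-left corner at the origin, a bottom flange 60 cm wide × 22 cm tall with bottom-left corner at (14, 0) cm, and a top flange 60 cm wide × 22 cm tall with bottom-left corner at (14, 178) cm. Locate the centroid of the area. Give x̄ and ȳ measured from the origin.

x̄ = 24.96 cm, ȳ = 100.00 cm

Part | A | x̄ᵢ | ȳᵢ | A·x̄ᵢ | A·ȳᵢ
web | 2800.00 | 7.00 | 100.00 | 19600.00 | 280000.00
bottom flange | 1320.00 | 44.00 | 11.00 | 58080.00 | 14520.00
top flange | 1320.00 | 44.00 | 189.00 | 58080.00 | 249480.00
Σ | 5440.00 |  |  | 135760.00 | 544000.00
x̄ = 135760.00 / 5440.00 = 24.96 cm
ȳ = 544000.00 / 5440.00 = 100.00 cm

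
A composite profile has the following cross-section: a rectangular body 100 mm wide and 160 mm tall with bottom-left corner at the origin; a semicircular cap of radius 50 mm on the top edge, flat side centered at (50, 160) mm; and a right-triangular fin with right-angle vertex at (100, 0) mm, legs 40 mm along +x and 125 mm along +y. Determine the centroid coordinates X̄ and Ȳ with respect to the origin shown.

rectangular body: A = 100 × 160 = 16000.00, centroid at (50.00, 80.00).
semicircular top: A = ½π·50² = 3926.99, centroid at (50.00, 181.22).
triangular fin: A = ½·40·125 = 2500.00, centroid at (113.33, 41.67).
ΣA = 22426.99 mm², ΣAX̄ = 1279682.87 mm³, ΣAȲ = 2095818.53 mm³.
X̄ = 1279682.87/22426.99 = 57.06 mm; Ȳ = 2095818.53/22426.99 = 93.45 mm.

X̄ = 57.06 mm, Ȳ = 93.45 mm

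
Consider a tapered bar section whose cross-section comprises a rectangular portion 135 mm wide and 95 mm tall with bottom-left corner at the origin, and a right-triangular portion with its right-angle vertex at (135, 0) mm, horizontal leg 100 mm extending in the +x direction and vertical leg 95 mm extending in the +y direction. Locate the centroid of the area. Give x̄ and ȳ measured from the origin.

x̄ = 94.75 mm, ȳ = 43.22 mm

rectangular portion: A = 135 × 95 = 12825.00, centroid at (67.50, 47.50).
triangular portion: A = ½·100·95 = 4750.00, centroid at (168.33, 31.67).
ΣA = 17575.00 mm²
ΣAx̄ = (12825.00)(67.50) + (4750.00)(168.33) = 1665270.83 mm³
ΣAȳ = (12825.00)(47.50) + (4750.00)(31.67) = 759604.17 mm³
x̄ = 1665270.83 / 17575.00 = 94.75 mm
ȳ = 759604.17 / 17575.00 = 43.22 mm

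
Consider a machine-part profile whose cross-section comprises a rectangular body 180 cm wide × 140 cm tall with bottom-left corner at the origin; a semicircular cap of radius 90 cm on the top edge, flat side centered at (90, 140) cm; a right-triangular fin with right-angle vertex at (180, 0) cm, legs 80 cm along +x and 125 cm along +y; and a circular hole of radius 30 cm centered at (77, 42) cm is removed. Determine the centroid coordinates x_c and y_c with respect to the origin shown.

x_c = 105.47 cm, y_c = 102.77 cm

rectangular body: A = 180 × 140 = 25200.00, centroid at (90.00, 70.00).
semicircular top: A = ½π·90² = 12723.45, centroid at (90.00, 178.20).
triangular fin: A = ½·80·125 = 5000.00, centroid at (206.67, 41.67).
hole: A = −π·30² = -2827.43, centroid at (77.00, 42.00).
ΣA = 40096.02 cm², ΣAx_c = 4228731.48 cm³, ΣAy_c = 4120864.17 cm³.
x_c = 4228731.48/40096.02 = 105.47 cm; y_c = 4120864.17/40096.02 = 102.77 cm.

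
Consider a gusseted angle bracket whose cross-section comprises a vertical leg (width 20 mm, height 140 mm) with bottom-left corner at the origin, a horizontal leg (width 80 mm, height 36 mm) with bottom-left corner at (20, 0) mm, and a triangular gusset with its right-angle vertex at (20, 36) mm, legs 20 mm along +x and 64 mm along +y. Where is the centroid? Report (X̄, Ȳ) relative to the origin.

vertical leg: A = 20 × 140 = 2800.00, centroid at (10.00, 70.00).
horizontal leg: A = 80 × 36 = 2880.00, centroid at (60.00, 18.00).
gusset: A = ½·20·64 = 640.00, centroid at (26.67, 57.33).
ΣA = 6320.00 mm², ΣAX̄ = 217866.67 mm³, ΣAȲ = 284533.33 mm³.
X̄ = 217866.67/6320.00 = 34.47 mm; Ȳ = 284533.33/6320.00 = 45.02 mm.

X̄ = 34.47 mm, Ȳ = 45.02 mm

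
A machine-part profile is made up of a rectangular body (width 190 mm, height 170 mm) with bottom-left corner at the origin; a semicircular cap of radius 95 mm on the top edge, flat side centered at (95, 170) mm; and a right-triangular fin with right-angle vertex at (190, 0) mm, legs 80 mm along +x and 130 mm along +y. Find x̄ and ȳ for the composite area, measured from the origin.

Part | A | x̄ᵢ | ȳᵢ | A·x̄ᵢ | A·ȳᵢ
rectangular body | 32300.00 | 95.00 | 85.00 | 3068500.00 | 2745500.00
semicircular top | 14176.44 | 95.00 | 210.32 | 1346761.50 | 2981577.60
triangular fin | 5200.00 | 216.67 | 43.33 | 1126666.67 | 225333.33
Σ | 51676.44 |  |  | 5541928.17 | 5952410.93
x̄ = 5541928.17 / 51676.44 = 107.24 mm
ȳ = 5952410.93 / 51676.44 = 115.19 mm

x̄ = 107.24 mm, ȳ = 115.19 mm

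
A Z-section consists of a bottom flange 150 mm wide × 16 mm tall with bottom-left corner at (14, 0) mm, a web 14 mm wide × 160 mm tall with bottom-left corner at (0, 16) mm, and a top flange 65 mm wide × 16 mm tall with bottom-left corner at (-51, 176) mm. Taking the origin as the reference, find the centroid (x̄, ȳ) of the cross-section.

bottom flange: A = 150 × 16 = 2400.00, centroid at (89.00, 8.00).
web: A = 14 × 160 = 2240.00, centroid at (7.00, 96.00).
top flange: A = 65 × 16 = 1040.00, centroid at (-18.50, 184.00).
ΣA = 5680.00 mm², ΣAx̄ = 210040.00 mm³, ΣAȳ = 425600.00 mm³.
x̄ = 210040.00/5680.00 = 36.98 mm; ȳ = 425600.00/5680.00 = 74.93 mm.

x̄ = 36.98 mm, ȳ = 74.93 mm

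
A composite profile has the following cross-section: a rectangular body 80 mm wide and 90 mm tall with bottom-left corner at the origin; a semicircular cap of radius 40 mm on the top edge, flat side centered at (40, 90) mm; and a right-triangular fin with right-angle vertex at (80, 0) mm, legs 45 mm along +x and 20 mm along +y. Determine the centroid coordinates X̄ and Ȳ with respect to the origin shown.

Part | A | x̄ᵢ | ȳᵢ | A·x̄ᵢ | A·ȳᵢ
rectangular body | 7200.00 | 40.00 | 45.00 | 288000.00 | 324000.00
semicircular top | 2513.27 | 40.00 | 106.98 | 100530.96 | 268861.34
triangular fin | 450.00 | 95.00 | 6.67 | 42750.00 | 3000.00
Σ | 10163.27 |  |  | 431280.96 | 595861.34
X̄ = 431280.96 / 10163.27 = 42.44 mm
Ȳ = 595861.34 / 10163.27 = 58.63 mm

X̄ = 42.44 mm, Ȳ = 58.63 mm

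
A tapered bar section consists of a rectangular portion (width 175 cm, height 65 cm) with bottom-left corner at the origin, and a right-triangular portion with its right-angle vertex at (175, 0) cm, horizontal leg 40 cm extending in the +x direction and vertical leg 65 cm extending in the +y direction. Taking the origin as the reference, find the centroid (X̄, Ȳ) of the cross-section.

X̄ = 97.84 cm, Ȳ = 31.39 cm

rectangular portion: A = 175 × 65 = 11375.00, centroid at (87.50, 32.50).
triangular portion: A = ½·40·65 = 1300.00, centroid at (188.33, 21.67).
ΣA = 12675.00 cm², ΣAX̄ = 1240145.83 cm³, ΣAȲ = 397854.17 cm³.
X̄ = 1240145.83/12675.00 = 97.84 cm; Ȳ = 397854.17/12675.00 = 31.39 cm.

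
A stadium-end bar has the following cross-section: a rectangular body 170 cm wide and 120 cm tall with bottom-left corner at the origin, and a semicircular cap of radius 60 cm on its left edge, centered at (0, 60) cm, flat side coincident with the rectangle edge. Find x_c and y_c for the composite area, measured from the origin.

x_c = 61.03 cm, y_c = 60.00 cm

rectangular body: A = 170 × 120 = 20400.00, centroid at (85.00, 60.00).
semicircular end: A = ½π·60² = 5654.87, centroid at (-25.46, 60.00).
ΣA = 26054.87 cm², ΣAx_c = 1590000.00 cm³, ΣAy_c = 1563292.01 cm³.
x_c = 1590000.00/26054.87 = 61.03 cm; y_c = 1563292.01/26054.87 = 60.00 cm.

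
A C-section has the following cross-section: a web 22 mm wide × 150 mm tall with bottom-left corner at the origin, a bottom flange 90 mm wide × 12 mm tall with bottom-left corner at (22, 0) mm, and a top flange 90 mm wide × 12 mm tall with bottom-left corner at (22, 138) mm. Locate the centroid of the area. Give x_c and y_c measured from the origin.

web: A = 22 × 150 = 3300.00, centroid at (11.00, 75.00).
bottom flange: A = 90 × 12 = 1080.00, centroid at (67.00, 6.00).
top flange: A = 90 × 12 = 1080.00, centroid at (67.00, 144.00).
ΣA = 5460.00 mm², ΣAx_c = 181020.00 mm³, ΣAy_c = 409500.00 mm³.
x_c = 181020.00/5460.00 = 33.15 mm; y_c = 409500.00/5460.00 = 75.00 mm.

x_c = 33.15 mm, y_c = 75.00 mm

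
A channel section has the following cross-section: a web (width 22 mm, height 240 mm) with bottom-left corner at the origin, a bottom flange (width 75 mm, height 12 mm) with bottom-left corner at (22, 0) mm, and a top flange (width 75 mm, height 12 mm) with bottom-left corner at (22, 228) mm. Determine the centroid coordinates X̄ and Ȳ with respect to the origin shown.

X̄ = 23.33 mm, Ȳ = 120.00 mm

web: A = 22 × 240 = 5280.00, centroid at (11.00, 120.00).
bottom flange: A = 75 × 12 = 900.00, centroid at (59.50, 6.00).
top flange: A = 75 × 12 = 900.00, centroid at (59.50, 234.00).
ΣA = 7080.00 mm², ΣAX̄ = 165180.00 mm³, ΣAȲ = 849600.00 mm³.
X̄ = 165180.00/7080.00 = 23.33 mm; Ȳ = 849600.00/7080.00 = 120.00 mm.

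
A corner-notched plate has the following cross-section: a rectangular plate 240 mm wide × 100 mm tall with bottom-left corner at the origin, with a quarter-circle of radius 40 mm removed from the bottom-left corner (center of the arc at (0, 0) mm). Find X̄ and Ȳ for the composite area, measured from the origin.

X̄ = 125.69 mm, Ȳ = 51.82 mm

plate: A = 240 × 100 = 24000.00, centroid at (120.00, 50.00).
removed quarter-circle: A = −¼π·40² = -1256.64, centroid at (16.98, 16.98).
ΣA = 22743.36 mm², ΣAX̄ = 2858666.67 mm³, ΣAȲ = 1178666.67 mm³.
X̄ = 2858666.67/22743.36 = 125.69 mm; Ȳ = 1178666.67/22743.36 = 51.82 mm.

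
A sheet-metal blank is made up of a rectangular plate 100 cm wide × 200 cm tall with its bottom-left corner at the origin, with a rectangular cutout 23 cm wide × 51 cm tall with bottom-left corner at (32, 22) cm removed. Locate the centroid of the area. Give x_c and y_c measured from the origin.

Part | A | x̄ᵢ | ȳᵢ | A·x̄ᵢ | A·ȳᵢ
plate | 20000.00 | 50.00 | 100.00 | 1000000.00 | 2000000.00
hole | -1173.00 | 43.50 | 47.50 | -51025.50 | -55717.50
Σ | 18827.00 |  |  | 948974.50 | 1944282.50
x_c = 948974.50 / 18827.00 = 50.40 cm
y_c = 1944282.50 / 18827.00 = 103.27 cm

x_c = 50.40 cm, y_c = 103.27 cm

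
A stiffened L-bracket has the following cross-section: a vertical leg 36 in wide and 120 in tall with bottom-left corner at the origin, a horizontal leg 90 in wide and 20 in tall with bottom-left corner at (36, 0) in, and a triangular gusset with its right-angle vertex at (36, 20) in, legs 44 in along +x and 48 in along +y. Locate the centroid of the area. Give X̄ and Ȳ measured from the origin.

vertical leg: A = 36 × 120 = 4320.00, centroid at (18.00, 60.00).
horizontal leg: A = 90 × 20 = 1800.00, centroid at (81.00, 10.00).
gusset: A = ½·44·48 = 1056.00, centroid at (50.67, 36.00).
ΣA = 7176.00 in²
ΣAX̄ = (4320.00)(18.00) + (1800.00)(81.00) + (1056.00)(50.67) = 277064.00 in³
ΣAȲ = (4320.00)(60.00) + (1800.00)(10.00) + (1056.00)(36.00) = 315216.00 in³
X̄ = 277064.00 / 7176.00 = 38.61 in
Ȳ = 315216.00 / 7176.00 = 43.93 in

X̄ = 38.61 in, Ȳ = 43.93 in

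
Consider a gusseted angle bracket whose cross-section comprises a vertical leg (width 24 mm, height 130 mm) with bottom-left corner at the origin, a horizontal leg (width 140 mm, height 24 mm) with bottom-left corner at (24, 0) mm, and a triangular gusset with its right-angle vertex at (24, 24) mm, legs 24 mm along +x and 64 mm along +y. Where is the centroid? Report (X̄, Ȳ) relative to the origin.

vertical leg: A = 24 × 130 = 3120.00, centroid at (12.00, 65.00).
horizontal leg: A = 140 × 24 = 3360.00, centroid at (94.00, 12.00).
gusset: A = ½·24·64 = 768.00, centroid at (32.00, 45.33).
ΣA = 7248.00 mm²
ΣAX̄ = (3120.00)(12.00) + (3360.00)(94.00) + (768.00)(32.00) = 377856.00 mm³
ΣAȲ = (3120.00)(65.00) + (3360.00)(12.00) + (768.00)(45.33) = 277936.00 mm³
X̄ = 377856.00 / 7248.00 = 52.13 mm
Ȳ = 277936.00 / 7248.00 = 38.35 mm

X̄ = 52.13 mm, Ȳ = 38.35 mm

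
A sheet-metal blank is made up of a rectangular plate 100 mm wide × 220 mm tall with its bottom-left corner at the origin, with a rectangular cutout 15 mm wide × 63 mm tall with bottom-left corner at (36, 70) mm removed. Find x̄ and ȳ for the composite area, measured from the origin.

plate: A = 100 × 220 = 22000.00, centroid at (50.00, 110.00).
hole: A = −(15 × 63) = -945.00, centroid at (43.50, 101.50).
ΣA = 21055.00 mm²
ΣAx̄ = (22000.00)(50.00) + (-945.00)(43.50) = 1058892.50 mm³
ΣAȳ = (22000.00)(110.00) + (-945.00)(101.50) = 2324082.50 mm³
x̄ = 1058892.50 / 21055.00 = 50.29 mm
ȳ = 2324082.50 / 21055.00 = 110.38 mm

x̄ = 50.29 mm, ȳ = 110.38 mm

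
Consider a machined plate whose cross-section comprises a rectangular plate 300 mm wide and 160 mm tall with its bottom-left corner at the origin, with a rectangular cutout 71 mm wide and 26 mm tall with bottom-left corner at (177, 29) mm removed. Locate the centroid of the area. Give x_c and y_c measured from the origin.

x_c = 147.50 mm, y_c = 81.52 mm

Part | A | x̄ᵢ | ȳᵢ | A·x̄ᵢ | A·ȳᵢ
plate | 48000.00 | 150.00 | 80.00 | 7200000.00 | 3840000.00
hole | -1846.00 | 212.50 | 42.00 | -392275.00 | -77532.00
Σ | 46154.00 |  |  | 6807725.00 | 3762468.00
x_c = 6807725.00 / 46154.00 = 147.50 mm
y_c = 3762468.00 / 46154.00 = 81.52 mm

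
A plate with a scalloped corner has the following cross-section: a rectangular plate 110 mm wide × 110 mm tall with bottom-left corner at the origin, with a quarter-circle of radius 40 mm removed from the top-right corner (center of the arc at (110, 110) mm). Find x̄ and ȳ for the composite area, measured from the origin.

x̄ = 50.59 mm, ȳ = 50.59 mm

plate: A = 110 × 110 = 12100.00, centroid at (55.00, 55.00).
removed quarter-circle: A = −¼π·40² = -1256.64, centroid at (93.02, 93.02).
ΣA = 10843.36 mm², ΣAx̄ = 548603.26 mm³, ΣAȳ = 548603.26 mm³.
x̄ = 548603.26/10843.36 = 50.59 mm; ȳ = 548603.26/10843.36 = 50.59 mm.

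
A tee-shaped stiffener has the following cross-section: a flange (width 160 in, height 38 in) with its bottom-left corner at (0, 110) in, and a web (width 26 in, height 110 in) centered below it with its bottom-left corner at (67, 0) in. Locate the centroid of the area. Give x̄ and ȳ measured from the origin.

x̄ = 80.00 in, ȳ = 105.33 in

web: A = 26 × 110 = 2860.00, centroid at (80.00, 55.00).
flange: A = 160 × 38 = 6080.00, centroid at (80.00, 129.00).
ΣA = 8940.00 in², ΣAx̄ = 715200.00 in³, ΣAȳ = 941620.00 in³.
x̄ = 715200.00/8940.00 = 80.00 in; ȳ = 941620.00/8940.00 = 105.33 in.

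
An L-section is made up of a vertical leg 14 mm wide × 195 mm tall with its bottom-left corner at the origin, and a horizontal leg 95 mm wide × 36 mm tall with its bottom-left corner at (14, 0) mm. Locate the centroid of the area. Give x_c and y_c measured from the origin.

x_c = 37.31 mm, y_c = 53.29 mm

Part | A | x̄ᵢ | ȳᵢ | A·x̄ᵢ | A·ȳᵢ
vertical leg | 2730.00 | 7.00 | 97.50 | 19110.00 | 266175.00
horizontal leg | 3420.00 | 61.50 | 18.00 | 210330.00 | 61560.00
Σ | 6150.00 |  |  | 229440.00 | 327735.00
x_c = 229440.00 / 6150.00 = 37.31 mm
y_c = 327735.00 / 6150.00 = 53.29 mm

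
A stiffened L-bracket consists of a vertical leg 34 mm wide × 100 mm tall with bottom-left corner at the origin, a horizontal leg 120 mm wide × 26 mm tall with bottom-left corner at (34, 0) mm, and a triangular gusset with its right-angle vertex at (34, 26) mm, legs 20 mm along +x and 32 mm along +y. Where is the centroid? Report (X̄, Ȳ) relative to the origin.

X̄ = 53.23 mm, Ȳ = 32.50 mm

vertical leg: A = 34 × 100 = 3400.00, centroid at (17.00, 50.00).
horizontal leg: A = 120 × 26 = 3120.00, centroid at (94.00, 13.00).
gusset: A = ½·20·32 = 320.00, centroid at (40.67, 36.67).
ΣA = 6840.00 mm²
ΣAX̄ = (3400.00)(17.00) + (3120.00)(94.00) + (320.00)(40.67) = 364093.33 mm³
ΣAȲ = (3400.00)(50.00) + (3120.00)(13.00) + (320.00)(36.67) = 222293.33 mm³
X̄ = 364093.33 / 6840.00 = 53.23 mm
Ȳ = 222293.33 / 6840.00 = 32.50 mm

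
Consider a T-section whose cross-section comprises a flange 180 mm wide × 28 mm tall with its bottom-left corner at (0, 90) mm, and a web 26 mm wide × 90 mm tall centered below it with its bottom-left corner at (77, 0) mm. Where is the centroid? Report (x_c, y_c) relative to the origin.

web: A = 26 × 90 = 2340.00, centroid at (90.00, 45.00).
flange: A = 180 × 28 = 5040.00, centroid at (90.00, 104.00).
ΣA = 7380.00 mm², ΣAx_c = 664200.00 mm³, ΣAy_c = 629460.00 mm³.
x_c = 664200.00/7380.00 = 90.00 mm; y_c = 629460.00/7380.00 = 85.29 mm.

x_c = 90.00 mm, y_c = 85.29 mm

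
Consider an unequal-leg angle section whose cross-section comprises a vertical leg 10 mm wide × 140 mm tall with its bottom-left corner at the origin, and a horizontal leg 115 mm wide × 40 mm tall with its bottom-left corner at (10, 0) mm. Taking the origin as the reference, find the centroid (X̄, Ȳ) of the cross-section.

X̄ = 52.92 mm, Ȳ = 31.67 mm

vertical leg: A = 10 × 140 = 1400.00, centroid at (5.00, 70.00).
horizontal leg: A = 115 × 40 = 4600.00, centroid at (67.50, 20.00).
ΣA = 6000.00 mm², ΣAX̄ = 317500.00 mm³, ΣAȲ = 190000.00 mm³.
X̄ = 317500.00/6000.00 = 52.92 mm; Ȳ = 190000.00/6000.00 = 31.67 mm.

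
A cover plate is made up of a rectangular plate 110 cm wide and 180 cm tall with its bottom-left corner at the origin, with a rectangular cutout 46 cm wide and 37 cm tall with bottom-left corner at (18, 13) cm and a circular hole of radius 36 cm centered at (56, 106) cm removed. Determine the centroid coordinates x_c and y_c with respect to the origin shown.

x_c = 56.41 cm, y_c = 92.45 cm

plate: A = 110 × 180 = 19800.00, centroid at (55.00, 90.00).
hole 1: A = −(46 × 37) = -1702.00, centroid at (41.00, 31.50).
hole 2: A = −π·36² = -4071.50, centroid at (56.00, 106.00).
ΣA = 14026.50 cm², ΣAx_c = 791213.77 cm³, ΣAy_c = 1296807.57 cm³.
x_c = 791213.77/14026.50 = 56.41 cm; y_c = 1296807.57/14026.50 = 92.45 cm.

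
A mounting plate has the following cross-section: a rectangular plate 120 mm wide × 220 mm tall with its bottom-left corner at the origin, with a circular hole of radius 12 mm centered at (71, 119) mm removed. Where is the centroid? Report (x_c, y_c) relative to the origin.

plate: A = 120 × 220 = 26400.00, centroid at (60.00, 110.00).
hole: A = −π·12² = -452.39, centroid at (71.00, 119.00).
ΣA = 25947.61 mm²
ΣAx_c = (26400.00)(60.00) + (-452.39)(71.00) = 1551880.36 mm³
ΣAy_c = (26400.00)(110.00) + (-452.39)(119.00) = 2850165.67 mm³
x_c = 1551880.36 / 25947.61 = 59.81 mm
y_c = 2850165.67 / 25947.61 = 109.84 mm

x_c = 59.81 mm, y_c = 109.84 mm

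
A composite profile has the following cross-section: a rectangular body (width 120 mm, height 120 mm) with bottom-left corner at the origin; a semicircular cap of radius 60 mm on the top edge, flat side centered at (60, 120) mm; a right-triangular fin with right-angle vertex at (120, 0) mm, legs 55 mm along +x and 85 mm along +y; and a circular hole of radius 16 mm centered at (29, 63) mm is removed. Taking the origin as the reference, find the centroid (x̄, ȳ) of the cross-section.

rectangular body: A = 120 × 120 = 14400.00, centroid at (60.00, 60.00).
semicircular top: A = ½π·60² = 5654.87, centroid at (60.00, 145.46).
triangular fin: A = ½·55·85 = 2337.50, centroid at (138.33, 28.33).
hole: A = −π·16² = -804.25, centroid at (29.00, 63.00).
ΣA = 21588.12 mm²
ΣAx̄ = (14400.00)(60.00) + (5654.87)(60.00) + (2337.50)(138.33) + (-804.25)(29.00) = 1503322.99 mm³
ΣAȳ = (14400.00)(60.00) + (5654.87)(145.46) + (2337.50)(28.33) + (-804.25)(63.00) = 1702145.57 mm³
x̄ = 1503322.99 / 21588.12 = 69.64 mm
ȳ = 1702145.57 / 21588.12 = 78.85 mm

x̄ = 69.64 mm, ȳ = 78.85 mm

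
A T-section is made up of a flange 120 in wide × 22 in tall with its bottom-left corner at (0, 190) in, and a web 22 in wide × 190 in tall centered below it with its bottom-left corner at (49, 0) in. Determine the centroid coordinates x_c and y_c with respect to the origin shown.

web: A = 22 × 190 = 4180.00, centroid at (60.00, 95.00).
flange: A = 120 × 22 = 2640.00, centroid at (60.00, 201.00).
ΣA = 6820.00 in², ΣAx_c = 409200.00 in³, ΣAy_c = 927740.00 in³.
x_c = 409200.00/6820.00 = 60.00 in; y_c = 927740.00/6820.00 = 136.03 in.

x_c = 60.00 in, y_c = 136.03 in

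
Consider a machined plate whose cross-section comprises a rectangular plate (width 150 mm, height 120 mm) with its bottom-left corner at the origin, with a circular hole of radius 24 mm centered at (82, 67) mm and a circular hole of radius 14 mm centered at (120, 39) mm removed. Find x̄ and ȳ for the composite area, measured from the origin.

x̄ = 72.41 mm, ȳ = 60.02 mm

plate: A = 150 × 120 = 18000.00, centroid at (75.00, 60.00).
hole 1: A = −π·24² = -1809.56, centroid at (82.00, 67.00).
hole 2: A = −π·14² = -615.75, centroid at (120.00, 39.00).
ΣA = 15574.69 mm²
ΣAx̄ = (18000.00)(75.00) + (-1809.56)(82.00) + (-615.75)(120.00) = 1127726.04 mm³
ΣAȳ = (18000.00)(60.00) + (-1809.56)(67.00) + (-615.75)(39.00) = 934745.32 mm³
x̄ = 1127726.04 / 15574.69 = 72.41 mm
ȳ = 934745.32 / 15574.69 = 60.02 mm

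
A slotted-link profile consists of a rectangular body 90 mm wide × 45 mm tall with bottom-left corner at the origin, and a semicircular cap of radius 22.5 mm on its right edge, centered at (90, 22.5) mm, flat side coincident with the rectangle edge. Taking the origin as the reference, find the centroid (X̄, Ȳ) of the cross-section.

Part | A | x̄ᵢ | ȳᵢ | A·x̄ᵢ | A·ȳᵢ
rectangular body | 4050.00 | 45.00 | 22.50 | 182250.00 | 91125.00
semicircular end | 795.22 | 99.55 | 22.50 | 79163.16 | 17892.35
Σ | 4845.22 |  |  | 261413.16 | 109017.35
X̄ = 261413.16 / 4845.22 = 53.95 mm
Ȳ = 109017.35 / 4845.22 = 22.50 mm

X̄ = 53.95 mm, Ȳ = 22.50 mm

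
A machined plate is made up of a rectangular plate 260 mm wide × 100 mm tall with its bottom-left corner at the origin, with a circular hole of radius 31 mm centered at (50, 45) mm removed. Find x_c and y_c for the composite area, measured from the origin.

x_c = 140.51 mm, y_c = 50.66 mm

Part | A | x̄ᵢ | ȳᵢ | A·x̄ᵢ | A·ȳᵢ
plate | 26000.00 | 130.00 | 50.00 | 3380000.00 | 1300000.00
hole | -3019.07 | 50.00 | 45.00 | -150953.53 | -135858.17
Σ | 22980.93 |  |  | 3229046.47 | 1164141.83
x_c = 3229046.47 / 22980.93 = 140.51 mm
y_c = 1164141.83 / 22980.93 = 50.66 mm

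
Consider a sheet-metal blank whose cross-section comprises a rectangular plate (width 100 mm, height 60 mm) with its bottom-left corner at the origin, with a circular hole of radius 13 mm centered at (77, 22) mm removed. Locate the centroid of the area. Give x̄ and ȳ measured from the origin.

x̄ = 47.38 mm, ȳ = 30.78 mm

plate: A = 100 × 60 = 6000.00, centroid at (50.00, 30.00).
hole: A = −π·13² = -530.93, centroid at (77.00, 22.00).
ΣA = 5469.07 mm²
ΣAx̄ = (6000.00)(50.00) + (-530.93)(77.00) = 259118.45 mm³
ΣAȳ = (6000.00)(30.00) + (-530.93)(22.00) = 168319.56 mm³
x̄ = 259118.45 / 5469.07 = 47.38 mm
ȳ = 168319.56 / 5469.07 = 30.78 mm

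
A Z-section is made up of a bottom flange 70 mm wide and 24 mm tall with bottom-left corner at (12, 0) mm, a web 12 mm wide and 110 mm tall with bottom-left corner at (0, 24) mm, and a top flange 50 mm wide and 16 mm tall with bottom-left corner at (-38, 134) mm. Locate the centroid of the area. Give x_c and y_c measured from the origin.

Part | A | x̄ᵢ | ȳᵢ | A·x̄ᵢ | A·ȳᵢ
bottom flange | 1680.00 | 47.00 | 12.00 | 78960.00 | 20160.00
web | 1320.00 | 6.00 | 79.00 | 7920.00 | 104280.00
top flange | 800.00 | -13.00 | 142.00 | -10400.00 | 113600.00
Σ | 3800.00 |  |  | 76480.00 | 238040.00
x_c = 76480.00 / 3800.00 = 20.13 mm
y_c = 238040.00 / 3800.00 = 62.64 mm

x_c = 20.13 mm, y_c = 62.64 mm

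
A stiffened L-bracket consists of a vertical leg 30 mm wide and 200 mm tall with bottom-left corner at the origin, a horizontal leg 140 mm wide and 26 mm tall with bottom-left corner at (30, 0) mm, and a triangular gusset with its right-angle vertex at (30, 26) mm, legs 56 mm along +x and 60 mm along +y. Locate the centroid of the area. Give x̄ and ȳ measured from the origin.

x̄ = 47.33 mm, ȳ = 64.01 mm

vertical leg: A = 30 × 200 = 6000.00, centroid at (15.00, 100.00).
horizontal leg: A = 140 × 26 = 3640.00, centroid at (100.00, 13.00).
gusset: A = ½·56·60 = 1680.00, centroid at (48.67, 46.00).
ΣA = 11320.00 mm², ΣAx̄ = 535760.00 mm³, ΣAȳ = 724600.00 mm³.
x̄ = 535760.00/11320.00 = 47.33 mm; ȳ = 724600.00/11320.00 = 64.01 mm.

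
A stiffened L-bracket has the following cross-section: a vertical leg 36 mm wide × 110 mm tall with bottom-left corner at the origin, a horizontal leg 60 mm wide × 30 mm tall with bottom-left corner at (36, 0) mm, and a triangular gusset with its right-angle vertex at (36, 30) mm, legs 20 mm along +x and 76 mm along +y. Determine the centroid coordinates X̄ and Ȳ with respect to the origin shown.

X̄ = 34.13 mm, Ȳ = 44.00 mm

vertical leg: A = 36 × 110 = 3960.00, centroid at (18.00, 55.00).
horizontal leg: A = 60 × 30 = 1800.00, centroid at (66.00, 15.00).
gusset: A = ½·20·76 = 760.00, centroid at (42.67, 55.33).
ΣA = 6520.00 mm²
ΣAX̄ = (3960.00)(18.00) + (1800.00)(66.00) + (760.00)(42.67) = 222506.67 mm³
ΣAȲ = (3960.00)(55.00) + (1800.00)(15.00) + (760.00)(55.33) = 286853.33 mm³
X̄ = 222506.67 / 6520.00 = 34.13 mm
Ȳ = 286853.33 / 6520.00 = 44.00 mm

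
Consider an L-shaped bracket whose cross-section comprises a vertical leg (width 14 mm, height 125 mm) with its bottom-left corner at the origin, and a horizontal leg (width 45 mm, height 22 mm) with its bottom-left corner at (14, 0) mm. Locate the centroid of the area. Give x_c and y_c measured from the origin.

x_c = 17.66 mm, y_c = 43.89 mm

vertical leg: A = 14 × 125 = 1750.00, centroid at (7.00, 62.50).
horizontal leg: A = 45 × 22 = 990.00, centroid at (36.50, 11.00).
ΣA = 2740.00 mm²
ΣAx_c = (1750.00)(7.00) + (990.00)(36.50) = 48385.00 mm³
ΣAy_c = (1750.00)(62.50) + (990.00)(11.00) = 120265.00 mm³
x_c = 48385.00 / 2740.00 = 17.66 mm
y_c = 120265.00 / 2740.00 = 43.89 mm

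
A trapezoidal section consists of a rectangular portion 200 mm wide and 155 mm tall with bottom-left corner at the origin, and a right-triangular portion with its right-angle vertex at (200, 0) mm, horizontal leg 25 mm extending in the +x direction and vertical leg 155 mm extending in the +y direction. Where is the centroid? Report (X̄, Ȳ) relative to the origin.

Part | A | x̄ᵢ | ȳᵢ | A·x̄ᵢ | A·ȳᵢ
rectangular portion | 31000.00 | 100.00 | 77.50 | 3100000.00 | 2402500.00
triangular portion | 1937.50 | 208.33 | 51.67 | 403645.83 | 100104.17
Σ | 32937.50 |  |  | 3503645.83 | 2502604.17
X̄ = 3503645.83 / 32937.50 = 106.37 mm
Ȳ = 2502604.17 / 32937.50 = 75.98 mm

X̄ = 106.37 mm, Ȳ = 75.98 mm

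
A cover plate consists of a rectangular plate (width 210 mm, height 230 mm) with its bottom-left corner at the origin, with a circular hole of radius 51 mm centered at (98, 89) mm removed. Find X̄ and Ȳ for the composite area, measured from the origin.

X̄ = 106.43 mm, Ȳ = 120.29 mm

plate: A = 210 × 230 = 48300.00, centroid at (105.00, 115.00).
hole: A = −π·51² = -8171.28, centroid at (98.00, 89.00).
ΣA = 40128.72 mm²
ΣAX̄ = (48300.00)(105.00) + (-8171.28)(98.00) = 4270714.32 mm³
ΣAȲ = (48300.00)(115.00) + (-8171.28)(89.00) = 4827255.86 mm³
X̄ = 4270714.32 / 40128.72 = 106.43 mm
Ȳ = 4827255.86 / 40128.72 = 120.29 mm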